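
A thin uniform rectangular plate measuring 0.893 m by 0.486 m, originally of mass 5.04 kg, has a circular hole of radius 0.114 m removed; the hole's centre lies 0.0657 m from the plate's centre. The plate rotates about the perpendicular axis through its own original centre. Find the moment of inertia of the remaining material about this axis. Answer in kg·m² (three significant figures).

Unpierced body about its centre: I₀ = (1/12)M(a²+b²) = (1/12)(5.04)[(0.893)² + (0.486)²] = 0.43413 kg·m².
The removed disk has mass m = M·πr²/(ab) = (5.04)·π(0.114)²/(0.893·0.486) = 0.47414 kg (same uniform areal density).
Its moment of inertia about the rotation axis (parallel-axis theorem): I_hole = (1/2)mr² + md² = (1/2)(0.47414)(0.114)² + (0.47414)(0.0657)² = 0.0051275 kg·m².
Treating the hole as negative mass, I = I₀ − I_hole = 0.43413 − 0.0051275 = 0.429 kg·m².

0.429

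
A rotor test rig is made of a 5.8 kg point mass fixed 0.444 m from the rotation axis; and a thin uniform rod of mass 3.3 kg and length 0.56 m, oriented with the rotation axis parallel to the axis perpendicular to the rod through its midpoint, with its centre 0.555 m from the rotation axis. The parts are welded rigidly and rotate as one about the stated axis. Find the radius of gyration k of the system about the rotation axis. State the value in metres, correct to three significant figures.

0.497

Point mass: I_cm = 0; centre at d = 0.444 m, so I = I_cm + Md² gives I = 0 + (5.8)(0.444)² = 1.1434 kg m².
Thin rod: I_cm = (1/12)ML² = (1/12)(3.3)(0.56)² = 0.08624 kg m²; centre at d = 0.555 m, so I = I_cm + Md² gives I = 0.08624 + (3.3)(0.555)² = 1.1027 kg m².
Total I = 2.2461 kg m²; total mass M = 9.1 kg.
k = √(I/M) = √(2.2461/9.1) = 0.49682 m.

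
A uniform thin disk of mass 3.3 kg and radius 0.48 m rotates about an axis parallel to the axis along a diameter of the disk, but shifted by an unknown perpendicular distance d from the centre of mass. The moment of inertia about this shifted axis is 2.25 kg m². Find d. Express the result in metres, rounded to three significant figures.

About the centre-of-mass axis, I_cm = (1/4)MR² = (1/4)(3.3)(0.48)² = 0.19008 kg m².
Parallel axis theorem: I = I_cm + Md², so Md² = 2.25 − 0.19008 = 2.0599 kg m².
d = √(2.0599 / 3.3) = 0.79007 m.

0.790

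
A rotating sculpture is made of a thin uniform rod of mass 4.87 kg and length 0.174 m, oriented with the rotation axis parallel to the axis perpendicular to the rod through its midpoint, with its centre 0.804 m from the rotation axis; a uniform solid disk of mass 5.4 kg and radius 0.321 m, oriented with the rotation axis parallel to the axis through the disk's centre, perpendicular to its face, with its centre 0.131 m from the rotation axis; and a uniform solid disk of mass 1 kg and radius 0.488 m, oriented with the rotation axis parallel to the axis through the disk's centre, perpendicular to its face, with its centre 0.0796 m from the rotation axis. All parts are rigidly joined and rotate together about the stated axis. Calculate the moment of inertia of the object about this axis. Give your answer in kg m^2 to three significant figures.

Thin rod: I_cm = (1/12)ML² = (1/12)(4.87)(0.174)² = 0.012287 kg m^2; centre at d = 0.804 m, so the parallel axis theorem gives I = 0.012287 + (4.87)(0.804)² = 3.1603 kg m^2.
Solid disk: I_cm = (1/2)MR² = (1/2)(5.4)(0.321)² = 0.27821 kg m^2; centre at d = 0.131 m, so the parallel axis theorem gives I = 0.27821 + (5.4)(0.131)² = 0.37088 kg m^2.
Solid disk: I_cm = (1/2)MR² = (1/2)(1)(0.488)² = 0.11907 kg m^2; centre at d = 0.0796 m, so the parallel axis theorem gives I = 0.11907 + (1)(0.0796)² = 0.12541 kg m^2.
Total I = 3.1603 + 0.37088 + 0.12541 = 3.6566 kg m^2.

3.66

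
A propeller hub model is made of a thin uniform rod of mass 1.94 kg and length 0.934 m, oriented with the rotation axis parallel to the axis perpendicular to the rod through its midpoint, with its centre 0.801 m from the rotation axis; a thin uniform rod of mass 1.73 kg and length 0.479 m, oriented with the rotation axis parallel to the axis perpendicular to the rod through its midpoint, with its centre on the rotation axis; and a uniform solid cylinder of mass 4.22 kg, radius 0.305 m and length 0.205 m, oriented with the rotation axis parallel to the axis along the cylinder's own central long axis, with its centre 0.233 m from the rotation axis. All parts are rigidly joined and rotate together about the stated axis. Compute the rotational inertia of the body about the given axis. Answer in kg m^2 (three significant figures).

Thin rod: I_cm = (1/12)ML² = (1/12)(1.94)(0.934)² = 0.14103 kg m^2; centre at d = 0.801 m, so I = I_cm + Md² gives I = 0.14103 + (1.94)(0.801)² = 1.3857 kg m^2.
Thin rod: I_cm = (1/12)ML² = (1/12)(1.73)(0.479)² = 0.033078 kg m^2; axis through the centre, so I = 0.033078 kg m^2.
Solid cylinder: I_cm = (1/2)MR² = (1/2)(4.22)(0.305)² = 0.19628 kg m^2; centre at d = 0.233 m, so I = I_cm + Md² gives I = 0.19628 + (4.22)(0.233)² = 0.42538 kg m^2.
Total I = 1.3857 + 0.033078 + 0.42538 = 1.8442 kg m^2.

1.84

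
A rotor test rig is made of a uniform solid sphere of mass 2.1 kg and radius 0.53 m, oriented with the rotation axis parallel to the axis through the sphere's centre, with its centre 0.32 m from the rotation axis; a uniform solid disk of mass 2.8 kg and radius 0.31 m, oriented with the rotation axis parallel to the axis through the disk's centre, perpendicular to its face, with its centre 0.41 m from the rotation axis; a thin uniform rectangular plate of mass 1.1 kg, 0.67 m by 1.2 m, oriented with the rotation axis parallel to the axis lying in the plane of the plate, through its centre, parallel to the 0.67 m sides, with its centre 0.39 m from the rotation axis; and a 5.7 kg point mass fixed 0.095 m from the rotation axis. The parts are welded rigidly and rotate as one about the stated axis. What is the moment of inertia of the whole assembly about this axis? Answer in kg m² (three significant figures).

1.41

Solid sphere: I_cm = (2/5)MR² = (2/5)(2.1)(0.53)² = 0.23596 kg m²; centre at d = 0.32 m, so the parallel axis theorem gives I = 0.23596 + (2.1)(0.32)² = 0.451 kg m².
Solid disk: I_cm = (1/2)MR² = (1/2)(2.8)(0.31)² = 0.13454 kg m²; centre at d = 0.41 m, so the parallel axis theorem gives I = 0.13454 + (2.8)(0.41)² = 0.60522 kg m².
Rectangular plate: I_cm = (1/12)Mb² = (1/12)(1.1)(1.2)² = 0.132 kg m²; centre at d = 0.39 m, so the parallel axis theorem gives I = 0.132 + (1.1)(0.39)² = 0.29931 kg m².
Point mass: I_cm = 0; centre at d = 0.095 m, so the parallel axis theorem gives I = 0 + (5.7)(0.095)² = 0.051443 kg m².
Total I = 0.451 + 0.60522 + 0.29931 + 0.051443 = 1.407 kg m².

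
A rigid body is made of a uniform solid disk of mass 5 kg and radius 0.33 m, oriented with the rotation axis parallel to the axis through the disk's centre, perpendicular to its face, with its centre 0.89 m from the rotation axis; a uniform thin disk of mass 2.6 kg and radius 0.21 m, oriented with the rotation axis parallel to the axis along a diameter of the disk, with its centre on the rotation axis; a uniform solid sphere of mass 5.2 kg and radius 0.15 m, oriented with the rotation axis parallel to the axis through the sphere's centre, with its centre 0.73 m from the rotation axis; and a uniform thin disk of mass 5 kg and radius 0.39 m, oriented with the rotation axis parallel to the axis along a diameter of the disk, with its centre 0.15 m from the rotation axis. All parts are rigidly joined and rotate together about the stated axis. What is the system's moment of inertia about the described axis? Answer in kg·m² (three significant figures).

Solid disk: I_cm = (1/2)MR² = (1/2)(5)(0.33)² = 0.27225 kg·m²; centre at d = 0.89 m, so the parallel axis theorem gives I = 0.27225 + (5)(0.89)² = 4.2328 kg·m².
Thin disk: I_cm = (1/4)MR² = (1/4)(2.6)(0.21)² = 0.028665 kg·m²; axis through the centre, so I = 0.028665 kg·m².
Solid sphere: I_cm = (2/5)MR² = (2/5)(5.2)(0.15)² = 0.0468 kg·m²; centre at d = 0.73 m, so the parallel axis theorem gives I = 0.0468 + (5.2)(0.73)² = 2.8179 kg·m².
Thin disk: I_cm = (1/4)MR² = (1/4)(5)(0.39)² = 0.19013 kg·m²; centre at d = 0.15 m, so the parallel axis theorem gives I = 0.19013 + (5)(0.15)² = 0.30263 kg·m².
Total I = 4.2328 + 0.028665 + 2.8179 + 0.30263 = 7.3819 kg·m².

7.38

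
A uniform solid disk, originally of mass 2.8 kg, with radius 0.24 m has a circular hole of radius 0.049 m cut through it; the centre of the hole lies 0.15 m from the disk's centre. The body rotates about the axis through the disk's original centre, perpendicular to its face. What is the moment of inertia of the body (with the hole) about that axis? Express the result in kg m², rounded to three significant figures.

0.0779

Unpierced body about its centre: I₀ = (1/2)MR² = (1/2)(2.8)(0.24)² = 0.08064 kg m².
The removed disk has mass m = M·(r/R)² = (2.8)(0.049/0.24)² = 0.11672 kg (same uniform areal density).
Its moment of inertia about the rotation axis (parallel-axis theorem): I_hole = (1/2)mr² + md² = (1/2)(0.11672)(0.049)² + (0.11672)(0.15)² = 0.0027662 kg m².
Treating the hole as negative mass, I = I₀ − I_hole = 0.08064 − 0.0027662 = 0.077874 kg m².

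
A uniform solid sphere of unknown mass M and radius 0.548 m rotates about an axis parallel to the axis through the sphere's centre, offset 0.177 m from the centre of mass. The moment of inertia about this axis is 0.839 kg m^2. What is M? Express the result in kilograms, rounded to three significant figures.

5.54

I = I_cm + Md² = (2/5)MR² + Md² = M·[0.4·(0.548)² + (0.177)²] = M·0.15145.
So M = 0.839 / 0.15145 = 5.5398 kg.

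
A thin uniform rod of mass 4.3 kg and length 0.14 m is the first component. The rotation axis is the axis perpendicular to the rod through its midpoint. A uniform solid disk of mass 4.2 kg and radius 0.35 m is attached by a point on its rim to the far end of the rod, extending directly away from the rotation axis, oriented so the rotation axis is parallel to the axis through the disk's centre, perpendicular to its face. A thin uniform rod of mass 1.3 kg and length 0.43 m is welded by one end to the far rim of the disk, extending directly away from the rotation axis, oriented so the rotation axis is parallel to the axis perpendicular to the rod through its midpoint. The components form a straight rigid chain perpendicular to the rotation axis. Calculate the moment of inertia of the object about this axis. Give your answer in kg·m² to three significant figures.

2.29

Thin rod: I_cm = (1/12)ML² = (1/12)(4.3)(0.14)² = 0.0070233 kg·m²; axis through the centre, so I = 0.0070233 kg·m².
Solid disk: I_cm = (1/2)MR² = (1/2)(4.2)(0.35)² = 0.25725 kg·m²; centre at d = 0.07 + 0.35 = 0.42 m, so I = I_cm + Md² gives I = 0.25725 + (4.2)(0.42)² = 0.99813 kg·m².
Thin rod: I_cm = (1/12)ML² = (1/12)(1.3)(0.43)² = 0.020031 kg·m²; centre at d = 0.07 + 0.35 + 0.35 + 0.215 = 0.985 m, so I = I_cm + Md² gives I = 0.020031 + (1.3)(0.985)² = 1.2813 kg·m².
Total I = 0.0070233 + 0.99813 + 1.2813 = 2.2865 kg·m².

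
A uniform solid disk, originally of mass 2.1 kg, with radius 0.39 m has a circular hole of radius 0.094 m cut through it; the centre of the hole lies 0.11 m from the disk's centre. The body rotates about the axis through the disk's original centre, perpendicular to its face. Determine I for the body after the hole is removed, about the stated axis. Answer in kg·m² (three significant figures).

Unpierced body about its centre: I₀ = (1/2)MR² = (1/2)(2.1)(0.39)² = 0.15971 kg·m².
The removed disk has mass m = M·(r/R)² = (2.1)(0.094/0.39)² = 0.122 kg (same uniform areal density).
Its moment of inertia about the rotation axis (parallel-axis theorem): I_hole = (1/2)mr² + md² = (1/2)(0.122)(0.094)² + (0.122)(0.11)² = 0.0020151 kg·m².
Treating the hole as negative mass, I = I₀ − I_hole = 0.15971 − 0.0020151 = 0.15769 kg·m².

0.158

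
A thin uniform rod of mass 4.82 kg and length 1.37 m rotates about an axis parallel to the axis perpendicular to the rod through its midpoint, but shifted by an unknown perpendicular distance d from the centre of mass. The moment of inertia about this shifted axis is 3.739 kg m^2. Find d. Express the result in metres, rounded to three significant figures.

About the centre-of-mass axis, I_cm = (1/12)ML² = (1/12)(4.82)(1.37)² = 0.75389 kg m^2.
Parallel axis theorem: I = I_cm + Md², so Md² = 3.739 − 0.75389 = 2.9851 kg m^2.
d = √(2.9851 / 4.82) = 0.78697 m.

0.787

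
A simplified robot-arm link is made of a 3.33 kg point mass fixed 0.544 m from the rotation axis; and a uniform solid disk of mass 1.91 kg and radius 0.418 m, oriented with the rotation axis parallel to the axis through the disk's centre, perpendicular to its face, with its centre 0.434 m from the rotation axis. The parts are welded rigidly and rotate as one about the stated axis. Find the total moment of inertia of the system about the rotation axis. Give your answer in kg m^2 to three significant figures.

Point mass: I_cm = 0; centre at d = 0.544 m, so I = I_cm + Md² gives I = 0 + (3.33)(0.544)² = 0.98547 kg m^2.
Solid disk: I_cm = (1/2)MR² = (1/2)(1.91)(0.418)² = 0.16686 kg m^2; centre at d = 0.434 m, so I = I_cm + Md² gives I = 0.16686 + (1.91)(0.434)² = 0.52662 kg m^2.
Total I = 0.98547 + 0.52662 = 1.5121 kg m^2.

1.51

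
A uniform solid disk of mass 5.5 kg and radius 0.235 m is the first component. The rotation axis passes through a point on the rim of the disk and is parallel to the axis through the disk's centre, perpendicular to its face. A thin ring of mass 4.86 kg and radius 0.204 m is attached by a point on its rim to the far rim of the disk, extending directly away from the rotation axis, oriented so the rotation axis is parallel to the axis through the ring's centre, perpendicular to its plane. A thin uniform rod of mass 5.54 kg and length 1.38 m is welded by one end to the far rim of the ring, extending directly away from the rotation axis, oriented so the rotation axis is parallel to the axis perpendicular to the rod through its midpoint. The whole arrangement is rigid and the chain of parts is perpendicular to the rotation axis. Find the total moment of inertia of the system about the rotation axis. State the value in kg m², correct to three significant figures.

Solid disk: I_cm = (1/2)MR² = (1/2)(5.5)(0.235)² = 0.15187 kg m²; centre at d = 0.235 m, so the parallel axis theorem gives I = 0.15187 + (5.5)(0.235)² = 0.45561 kg m².
Thin ring: I_cm = MR² = (4.86)(0.204)² = 0.20225 kg m²; centre at d = 0.235 + 0.235 + 0.204 = 0.674 m, so the parallel axis theorem gives I = 0.20225 + (4.86)(0.674)² = 2.41 kg m².
Thin rod: I_cm = (1/12)ML² = (1/12)(5.54)(1.38)² = 0.8792 kg m²; centre at d = 0.235 + 0.235 + 0.204 + 0.204 + 0.69 = 1.568 m, so the parallel axis theorem gives I = 0.8792 + (5.54)(1.568)² = 14.5 kg m².
Total I = 0.45561 + 2.41 + 14.5 = 17.366 kg m².

17.4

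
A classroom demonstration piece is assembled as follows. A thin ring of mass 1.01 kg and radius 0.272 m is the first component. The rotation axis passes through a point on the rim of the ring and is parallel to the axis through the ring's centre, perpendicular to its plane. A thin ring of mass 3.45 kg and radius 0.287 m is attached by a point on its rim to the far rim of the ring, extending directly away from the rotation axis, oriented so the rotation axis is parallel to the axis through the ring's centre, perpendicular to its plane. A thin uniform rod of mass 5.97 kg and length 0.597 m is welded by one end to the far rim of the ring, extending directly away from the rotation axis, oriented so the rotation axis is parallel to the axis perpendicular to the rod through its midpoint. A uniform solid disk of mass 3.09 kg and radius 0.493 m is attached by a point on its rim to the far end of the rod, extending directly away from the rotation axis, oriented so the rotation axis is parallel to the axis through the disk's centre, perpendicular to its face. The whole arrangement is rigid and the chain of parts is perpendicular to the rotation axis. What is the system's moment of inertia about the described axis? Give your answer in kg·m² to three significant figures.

30.4

Thin ring: I_cm = MR² = (1.01)(0.272)² = 0.074724 kg·m²; centre at d = 0.272 m, so I = I_cm + Md² gives I = 0.074724 + (1.01)(0.272)² = 0.14945 kg·m².
Thin ring: I_cm = MR² = (3.45)(0.287)² = 0.28417 kg·m²; centre at d = 0.272 + 0.272 + 0.287 = 0.831 m, so I = I_cm + Md² gives I = 0.28417 + (3.45)(0.831)² = 2.6666 kg·m².
Thin rod: I_cm = (1/12)ML² = (1/12)(5.97)(0.597)² = 0.17731 kg·m²; centre at d = 0.272 + 0.272 + 0.287 + 0.287 + 0.2985 = 1.4165 m, so I = I_cm + Md² gives I = 0.17731 + (5.97)(1.4165)² = 12.156 kg·m².
Solid disk: I_cm = (1/2)MR² = (1/2)(3.09)(0.493)² = 0.37551 kg·m²; centre at d = 0.272 + 0.272 + 0.287 + 0.287 + 0.2985 + 0.2985 + 0.493 = 2.208 m, so I = I_cm + Md² gives I = 0.37551 + (3.09)(2.208)² = 15.44 kg·m².
Total I = 0.14945 + 2.6666 + 12.156 + 15.44 = 30.412 kg·m².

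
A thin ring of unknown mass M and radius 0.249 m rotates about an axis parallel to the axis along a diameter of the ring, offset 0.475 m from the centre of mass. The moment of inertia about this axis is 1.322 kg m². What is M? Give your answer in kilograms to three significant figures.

5.15

I = I_cm + Md² = (1/2)MR² + Md² = M·[0.5·(0.249)² + (0.475)²] = M·0.25663.
So M = 1.322 / 0.25663 = 5.1515 kg.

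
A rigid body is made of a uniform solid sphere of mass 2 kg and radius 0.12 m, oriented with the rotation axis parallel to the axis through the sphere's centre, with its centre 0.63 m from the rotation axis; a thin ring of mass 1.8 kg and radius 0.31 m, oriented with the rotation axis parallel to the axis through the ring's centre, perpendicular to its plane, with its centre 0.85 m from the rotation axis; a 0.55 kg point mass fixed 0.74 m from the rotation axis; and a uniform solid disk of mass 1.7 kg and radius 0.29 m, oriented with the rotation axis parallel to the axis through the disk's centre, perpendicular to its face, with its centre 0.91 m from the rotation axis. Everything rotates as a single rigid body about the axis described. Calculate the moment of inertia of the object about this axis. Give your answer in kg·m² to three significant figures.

4.06

Solid sphere: I_cm = (2/5)MR² = (2/5)(2)(0.12)² = 0.01152 kg·m²; centre at d = 0.63 m, so the parallel axis theorem gives I = 0.01152 + (2)(0.63)² = 0.80532 kg·m².
Thin ring: I_cm = MR² = (1.8)(0.31)² = 0.17298 kg·m²; centre at d = 0.85 m, so the parallel axis theorem gives I = 0.17298 + (1.8)(0.85)² = 1.4735 kg·m².
Point mass: I_cm = 0; centre at d = 0.74 m, so the parallel axis theorem gives I = 0 + (0.55)(0.74)² = 0.30118 kg·m².
Solid disk: I_cm = (1/2)MR² = (1/2)(1.7)(0.29)² = 0.071485 kg·m²; centre at d = 0.91 m, so the parallel axis theorem gives I = 0.071485 + (1.7)(0.91)² = 1.4793 kg·m².
Total I = 0.80532 + 1.4735 + 0.30118 + 1.4793 = 4.0592 kg·m².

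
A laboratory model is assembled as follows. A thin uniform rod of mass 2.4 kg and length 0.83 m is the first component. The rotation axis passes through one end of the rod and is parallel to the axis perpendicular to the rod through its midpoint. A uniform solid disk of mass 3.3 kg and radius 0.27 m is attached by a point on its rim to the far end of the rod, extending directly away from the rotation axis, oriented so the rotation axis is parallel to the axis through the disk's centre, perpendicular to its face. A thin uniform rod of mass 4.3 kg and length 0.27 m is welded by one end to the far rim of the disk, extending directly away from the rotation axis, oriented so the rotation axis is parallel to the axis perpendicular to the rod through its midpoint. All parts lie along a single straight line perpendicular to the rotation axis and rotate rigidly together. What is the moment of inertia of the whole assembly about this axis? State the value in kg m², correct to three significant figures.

Thin rod: I_cm = (1/12)ML² = (1/12)(2.4)(0.83)² = 0.13778 kg m²; centre at d = 0.415 m, so I = I_cm + Md² gives I = 0.13778 + (2.4)(0.415)² = 0.55112 kg m².
Solid disk: I_cm = (1/2)MR² = (1/2)(3.3)(0.27)² = 0.12029 kg m²; centre at d = 0.415 + 0.415 + 0.27 = 1.1 m, so I = I_cm + Md² gives I = 0.12029 + (3.3)(1.1)² = 4.1133 kg m².
Thin rod: I_cm = (1/12)ML² = (1/12)(4.3)(0.27)² = 0.026122 kg m²; centre at d = 0.415 + 0.415 + 0.27 + 0.27 + 0.135 = 1.505 m, so I = I_cm + Md² gives I = 0.026122 + (4.3)(1.505)² = 9.7657 kg m².
Total I = 0.55112 + 4.1133 + 9.7657 = 14.43 kg m².

14.4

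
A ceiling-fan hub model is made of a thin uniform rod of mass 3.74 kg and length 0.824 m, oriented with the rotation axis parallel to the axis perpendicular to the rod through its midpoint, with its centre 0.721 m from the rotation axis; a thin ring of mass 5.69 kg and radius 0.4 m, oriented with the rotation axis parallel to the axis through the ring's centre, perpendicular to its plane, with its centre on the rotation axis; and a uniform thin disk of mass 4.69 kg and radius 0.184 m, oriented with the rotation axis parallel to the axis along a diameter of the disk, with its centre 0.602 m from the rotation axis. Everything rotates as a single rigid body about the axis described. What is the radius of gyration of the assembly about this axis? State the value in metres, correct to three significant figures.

0.583

Thin rod: I_cm = (1/12)ML² = (1/12)(3.74)(0.824)² = 0.21161 kg·m²; centre at d = 0.721 m, so the parallel axis theorem gives I = 0.21161 + (3.74)(0.721)² = 2.1558 kg·m².
Thin ring: I_cm = MR² = (5.69)(0.4)² = 0.9104 kg·m²; axis through the centre, so I = 0.9104 kg·m².
Thin disk: I_cm = (1/4)MR² = (1/4)(4.69)(0.184)² = 0.039696 kg·m²; centre at d = 0.602 m, so the parallel axis theorem gives I = 0.039696 + (4.69)(0.602)² = 1.7394 kg·m².
Total I = 4.8056 kg·m²; total mass M = 14.12 kg.
k = √(I/M) = √(4.8056/14.12) = 0.58339 m.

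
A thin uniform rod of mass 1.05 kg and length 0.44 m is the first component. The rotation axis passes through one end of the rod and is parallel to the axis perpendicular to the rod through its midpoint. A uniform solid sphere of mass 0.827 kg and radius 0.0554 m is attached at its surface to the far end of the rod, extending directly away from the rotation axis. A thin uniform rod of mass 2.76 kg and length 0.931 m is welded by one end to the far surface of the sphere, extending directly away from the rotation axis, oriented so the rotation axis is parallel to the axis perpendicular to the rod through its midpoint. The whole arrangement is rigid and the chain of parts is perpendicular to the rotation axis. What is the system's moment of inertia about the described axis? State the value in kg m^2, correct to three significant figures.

Thin rod: I_cm = (1/12)ML² = (1/12)(1.05)(0.44)² = 0.01694 kg m^2; centre at d = 0.22 m, so I = I_cm + Md² gives I = 0.01694 + (1.05)(0.22)² = 0.06776 kg m^2.
Solid sphere: I_cm = (2/5)MR² = (2/5)(0.827)(0.0554)² = 0.0010153 kg m^2; centre at d = 0.22 + 0.22 + 0.0554 = 0.4954 m, so I = I_cm + Md² gives I = 0.0010153 + (0.827)(0.4954)² = 0.20398 kg m^2.
Thin rod: I_cm = (1/12)ML² = (1/12)(2.76)(0.931)² = 0.19936 kg m^2; centre at d = 0.22 + 0.22 + 0.0554 + 0.0554 + 0.4655 = 1.0163 m, so I = I_cm + Md² gives I = 0.19936 + (2.76)(1.0163)² = 3.0501 kg m^2.
Total I = 0.06776 + 0.20398 + 3.0501 = 3.3218 kg m^2.

3.32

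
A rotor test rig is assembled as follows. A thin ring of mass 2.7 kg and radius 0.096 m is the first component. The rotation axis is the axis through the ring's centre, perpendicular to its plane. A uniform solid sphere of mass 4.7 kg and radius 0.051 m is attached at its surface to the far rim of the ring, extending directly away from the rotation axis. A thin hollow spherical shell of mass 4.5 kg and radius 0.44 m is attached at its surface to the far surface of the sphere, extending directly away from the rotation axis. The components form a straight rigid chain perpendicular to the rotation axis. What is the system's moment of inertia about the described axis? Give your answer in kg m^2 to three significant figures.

2.54

Thin ring: I_cm = MR² = (2.7)(0.096)² = 0.024883 kg m^2; axis through the centre, so I = 0.024883 kg m^2.
Solid sphere: I_cm = (2/5)MR² = (2/5)(4.7)(0.051)² = 0.0048899 kg m^2; centre at d = 0.096 + 0.051 = 0.147 m, so the parallel axis theorem gives I = 0.0048899 + (4.7)(0.147)² = 0.10645 kg m^2.
Spherical shell: I_cm = (2/3)MR² = (2/3)(4.5)(0.44)² = 0.5808 kg m^2; centre at d = 0.096 + 0.051 + 0.051 + 0.44 = 0.638 m, so the parallel axis theorem gives I = 0.5808 + (4.5)(0.638)² = 2.4125 kg m^2.
Total I = 0.024883 + 0.10645 + 2.4125 = 2.5438 kg m^2.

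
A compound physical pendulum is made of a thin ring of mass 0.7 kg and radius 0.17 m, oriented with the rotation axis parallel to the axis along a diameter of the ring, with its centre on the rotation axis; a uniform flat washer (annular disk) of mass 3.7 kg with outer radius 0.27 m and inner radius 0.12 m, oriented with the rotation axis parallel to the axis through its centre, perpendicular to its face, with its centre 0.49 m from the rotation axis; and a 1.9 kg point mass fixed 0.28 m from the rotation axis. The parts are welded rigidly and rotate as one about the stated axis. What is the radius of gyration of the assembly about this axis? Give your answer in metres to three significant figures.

Thin ring: I_cm = (1/2)MR² = (1/2)(0.7)(0.17)² = 0.010115 kg·m²; axis through the centre, so I = 0.010115 kg·m².
Annular disk: I_cm = (1/2)M(R²+r²) = (1/2)(3.7)[(0.27)² + (0.12)²] = 0.16151 kg·m²; centre at d = 0.49 m, so the parallel axis theorem gives I = 0.16151 + (3.7)(0.49)² = 1.0499 kg·m².
Point mass: I_cm = 0; centre at d = 0.28 m, so the parallel axis theorem gives I = 0 + (1.9)(0.28)² = 0.14896 kg·m².
Total I = 1.209 kg·m²; total mass M = 6.3 kg.
k = √(I/M) = √(1.209/6.3) = 0.43806 m.

0.438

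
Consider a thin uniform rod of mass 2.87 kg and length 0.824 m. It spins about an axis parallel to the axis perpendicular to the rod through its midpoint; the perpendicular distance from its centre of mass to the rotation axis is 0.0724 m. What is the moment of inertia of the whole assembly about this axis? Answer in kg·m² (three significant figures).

0.177

I_cm = (1/12)ML² = (1/12)(2.87)(0.824)² = 0.16239 kg·m²; centre at d = 0.0724 m, so I = I_cm + Md² gives I = 0.16239 + (2.87)(0.0724)² = 0.17743 kg·m².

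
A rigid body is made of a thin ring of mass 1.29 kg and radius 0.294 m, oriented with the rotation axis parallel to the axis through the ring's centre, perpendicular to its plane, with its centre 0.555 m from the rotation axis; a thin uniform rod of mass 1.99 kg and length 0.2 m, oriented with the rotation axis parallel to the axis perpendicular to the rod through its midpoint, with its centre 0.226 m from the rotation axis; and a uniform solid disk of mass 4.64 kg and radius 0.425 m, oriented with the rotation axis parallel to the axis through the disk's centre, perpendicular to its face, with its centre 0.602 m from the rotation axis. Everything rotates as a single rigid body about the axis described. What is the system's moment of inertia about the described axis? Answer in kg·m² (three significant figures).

Thin ring: I_cm = MR² = (1.29)(0.294)² = 0.1115 kg·m²; centre at d = 0.555 m, so I = I_cm + Md² gives I = 0.1115 + (1.29)(0.555)² = 0.50885 kg·m².
Thin rod: I_cm = (1/12)ML² = (1/12)(1.99)(0.2)² = 0.0066333 kg·m²; centre at d = 0.226 m, so I = I_cm + Md² gives I = 0.0066333 + (1.99)(0.226)² = 0.10827 kg·m².
Solid disk: I_cm = (1/2)MR² = (1/2)(4.64)(0.425)² = 0.41905 kg·m²; centre at d = 0.602 m, so I = I_cm + Md² gives I = 0.41905 + (4.64)(0.602)² = 2.1006 kg·m².
Total I = 0.50885 + 0.10827 + 2.1006 = 2.7177 kg·m².

2.72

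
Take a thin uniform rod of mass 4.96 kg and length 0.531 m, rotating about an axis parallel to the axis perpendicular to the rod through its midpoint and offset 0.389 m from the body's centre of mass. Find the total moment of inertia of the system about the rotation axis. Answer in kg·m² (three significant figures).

0.867

I_cm = (1/12)ML² = (1/12)(4.96)(0.531)² = 0.11654 kg·m²; centre at d = 0.389 m, so I = I_cm + Md² gives I = 0.11654 + (4.96)(0.389)² = 0.8671 kg·m².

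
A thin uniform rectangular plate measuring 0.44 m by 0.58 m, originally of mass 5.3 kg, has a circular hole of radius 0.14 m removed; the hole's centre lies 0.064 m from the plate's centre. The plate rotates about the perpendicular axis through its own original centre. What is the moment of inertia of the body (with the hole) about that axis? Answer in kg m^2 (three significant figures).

0.216

Unpierced body about its centre: I₀ = (1/12)M(a²+b²) = (1/12)(5.3)[(0.44)² + (0.58)²] = 0.23408 kg m^2.
The removed disk has mass m = M·πr²/(ab) = (5.3)·π(0.14)²/(0.44·0.58) = 1.2788 kg (same uniform areal density).
Its moment of inertia about the rotation axis (parallel-axis theorem): I_hole = (1/2)mr² + md² = (1/2)(1.2788)(0.14)² + (1.2788)(0.064)² = 0.01777 kg m^2.
Treating the hole as negative mass, I = I₀ − I_hole = 0.23408 − 0.01777 = 0.21631 kg m^2.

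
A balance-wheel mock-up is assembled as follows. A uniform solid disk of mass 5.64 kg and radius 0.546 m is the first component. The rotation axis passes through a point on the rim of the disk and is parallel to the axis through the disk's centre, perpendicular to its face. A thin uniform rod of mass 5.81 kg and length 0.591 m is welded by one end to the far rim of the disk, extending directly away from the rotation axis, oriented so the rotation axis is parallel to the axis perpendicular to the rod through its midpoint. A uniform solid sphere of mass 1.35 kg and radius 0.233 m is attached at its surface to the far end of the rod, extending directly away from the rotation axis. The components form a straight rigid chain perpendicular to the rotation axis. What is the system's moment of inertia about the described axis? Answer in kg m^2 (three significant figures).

18.9

Solid disk: I_cm = (1/2)MR² = (1/2)(5.64)(0.546)² = 0.84069 kg m^2; centre at d = 0.546 m, so the parallel axis theorem gives I = 0.84069 + (5.64)(0.546)² = 2.5221 kg m^2.
Thin rod: I_cm = (1/12)ML² = (1/12)(5.81)(0.591)² = 0.16911 kg m^2; centre at d = 0.546 + 0.546 + 0.2955 = 1.3875 m, so the parallel axis theorem gives I = 0.16911 + (5.81)(1.3875)² = 11.354 kg m^2.
Solid sphere: I_cm = (2/5)MR² = (2/5)(1.35)(0.233)² = 0.029316 kg m^2; centre at d = 0.546 + 0.546 + 0.2955 + 0.2955 + 0.233 = 1.916 m, so the parallel axis theorem gives I = 0.029316 + (1.35)(1.916)² = 4.9852 kg m^2.
Total I = 2.5221 + 11.354 + 4.9852 = 18.862 kg m^2.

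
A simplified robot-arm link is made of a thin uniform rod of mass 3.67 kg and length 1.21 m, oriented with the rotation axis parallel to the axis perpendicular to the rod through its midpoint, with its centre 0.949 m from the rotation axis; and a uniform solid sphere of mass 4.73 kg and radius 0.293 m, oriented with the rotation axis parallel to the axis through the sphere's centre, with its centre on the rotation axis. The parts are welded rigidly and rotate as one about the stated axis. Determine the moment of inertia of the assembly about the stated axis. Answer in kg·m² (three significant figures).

Thin rod: I_cm = (1/12)ML² = (1/12)(3.67)(1.21)² = 0.44777 kg·m²; centre at d = 0.949 m, so I = I_cm + Md² gives I = 0.44777 + (3.67)(0.949)² = 3.753 kg·m².
Solid sphere: I_cm = (2/5)MR² = (2/5)(4.73)(0.293)² = 0.16243 kg·m²; axis through the centre, so I = 0.16243 kg·m².
Total I = 3.753 + 0.16243 = 3.9154 kg·m².

3.92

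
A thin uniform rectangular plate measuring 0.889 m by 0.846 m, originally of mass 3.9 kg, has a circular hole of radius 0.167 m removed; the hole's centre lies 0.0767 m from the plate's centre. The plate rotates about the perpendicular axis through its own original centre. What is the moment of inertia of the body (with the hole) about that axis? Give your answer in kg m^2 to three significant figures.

Unpierced body about its centre: I₀ = (1/12)M(a²+b²) = (1/12)(3.9)[(0.889)² + (0.846)²] = 0.48946 kg m^2.
The removed disk has mass m = M·πr²/(ab) = (3.9)·π(0.167)²/(0.889·0.846) = 0.45433 kg (same uniform areal density).
Its moment of inertia about the rotation axis (parallel-axis theorem): I_hole = (1/2)mr² + md² = (1/2)(0.45433)(0.167)² + (0.45433)(0.0767)² = 0.0090083 kg m^2.
Treating the hole as negative mass, I = I₀ − I_hole = 0.48946 − 0.0090083 = 0.48045 kg m^2.

0.480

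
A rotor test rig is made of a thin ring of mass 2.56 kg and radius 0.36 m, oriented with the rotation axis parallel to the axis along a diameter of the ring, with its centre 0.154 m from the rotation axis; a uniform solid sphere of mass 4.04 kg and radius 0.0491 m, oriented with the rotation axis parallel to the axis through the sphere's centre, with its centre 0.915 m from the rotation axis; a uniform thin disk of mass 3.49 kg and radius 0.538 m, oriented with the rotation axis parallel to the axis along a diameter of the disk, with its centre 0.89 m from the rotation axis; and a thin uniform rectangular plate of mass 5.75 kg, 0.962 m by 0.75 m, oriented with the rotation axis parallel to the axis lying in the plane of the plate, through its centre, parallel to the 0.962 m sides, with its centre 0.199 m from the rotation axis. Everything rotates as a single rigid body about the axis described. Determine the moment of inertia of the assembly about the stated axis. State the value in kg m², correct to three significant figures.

7.13

Thin ring: I_cm = (1/2)MR² = (1/2)(2.56)(0.36)² = 0.16589 kg m²; centre at d = 0.154 m, so I = I_cm + Md² gives I = 0.16589 + (2.56)(0.154)² = 0.2266 kg m².
Solid sphere: I_cm = (2/5)MR² = (2/5)(4.04)(0.0491)² = 0.0038959 kg m²; centre at d = 0.915 m, so I = I_cm + Md² gives I = 0.0038959 + (4.04)(0.915)² = 3.3863 kg m².
Thin disk: I_cm = (1/4)MR² = (1/4)(3.49)(0.538)² = 0.25254 kg m²; centre at d = 0.89 m, so I = I_cm + Md² gives I = 0.25254 + (3.49)(0.89)² = 3.017 kg m².
Rectangular plate: I_cm = (1/12)Mb² = (1/12)(5.75)(0.75)² = 0.26953 kg m²; centre at d = 0.199 m, so I = I_cm + Md² gives I = 0.26953 + (5.75)(0.199)² = 0.49724 kg m².
Total I = 0.2266 + 3.3863 + 3.017 + 0.49724 = 7.1271 kg m².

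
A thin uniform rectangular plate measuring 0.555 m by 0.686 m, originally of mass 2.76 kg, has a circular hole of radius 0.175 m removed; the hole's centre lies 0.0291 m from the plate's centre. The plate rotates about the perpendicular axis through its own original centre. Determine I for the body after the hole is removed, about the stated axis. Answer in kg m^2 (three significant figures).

0.168

Unpierced body about its centre: I₀ = (1/12)M(a²+b²) = (1/12)(2.76)[(0.555)² + (0.686)²] = 0.17908 kg m^2.
The removed disk has mass m = M·πr²/(ab) = (2.76)·π(0.175)²/(0.555·0.686) = 0.69746 kg (same uniform areal density).
Its moment of inertia about the rotation axis (parallel-axis theorem): I_hole = (1/2)mr² + md² = (1/2)(0.69746)(0.175)² + (0.69746)(0.0291)² = 0.01127 kg m^2.
Treating the hole as negative mass, I = I₀ − I_hole = 0.17908 − 0.01127 = 0.16781 kg m^2.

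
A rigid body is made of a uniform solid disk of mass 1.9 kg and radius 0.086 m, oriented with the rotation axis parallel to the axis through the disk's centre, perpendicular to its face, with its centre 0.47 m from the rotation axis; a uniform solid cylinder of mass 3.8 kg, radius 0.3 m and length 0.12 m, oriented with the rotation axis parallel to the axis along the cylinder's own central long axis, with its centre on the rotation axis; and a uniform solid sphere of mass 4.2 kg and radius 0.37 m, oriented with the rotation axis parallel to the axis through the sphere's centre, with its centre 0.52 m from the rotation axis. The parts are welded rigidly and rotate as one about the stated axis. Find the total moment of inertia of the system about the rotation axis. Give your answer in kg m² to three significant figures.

1.96

Solid disk: I_cm = (1/2)MR² = (1/2)(1.9)(0.086)² = 0.0070262 kg m²; centre at d = 0.47 m, so the parallel axis theorem gives I = 0.0070262 + (1.9)(0.47)² = 0.42674 kg m².
Solid cylinder: I_cm = (1/2)MR² = (1/2)(3.8)(0.3)² = 0.171 kg m²; axis through the centre, so I = 0.171 kg m².
Solid sphere: I_cm = (2/5)MR² = (2/5)(4.2)(0.37)² = 0.22999 kg m²; centre at d = 0.52 m, so the parallel axis theorem gives I = 0.22999 + (4.2)(0.52)² = 1.3657 kg m².
Total I = 0.42674 + 0.171 + 1.3657 = 1.9634 kg m².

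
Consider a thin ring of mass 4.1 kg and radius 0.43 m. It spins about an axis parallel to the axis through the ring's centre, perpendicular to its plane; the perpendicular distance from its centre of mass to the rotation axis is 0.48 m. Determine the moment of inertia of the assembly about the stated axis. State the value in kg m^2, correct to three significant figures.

1.70

I_cm = MR² = (4.1)(0.43)² = 0.75809 kg m^2; centre at d = 0.48 m, so the parallel axis theorem gives I = 0.75809 + (4.1)(0.48)² = 1.7027 kg m^2.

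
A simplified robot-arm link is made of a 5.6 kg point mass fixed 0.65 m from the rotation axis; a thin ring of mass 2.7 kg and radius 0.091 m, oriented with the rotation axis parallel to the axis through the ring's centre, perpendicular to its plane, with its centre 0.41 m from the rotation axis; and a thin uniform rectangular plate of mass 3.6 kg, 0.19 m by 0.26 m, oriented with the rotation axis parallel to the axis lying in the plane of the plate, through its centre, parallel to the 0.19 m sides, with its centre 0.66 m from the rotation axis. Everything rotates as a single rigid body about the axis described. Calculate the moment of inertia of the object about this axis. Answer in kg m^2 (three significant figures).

4.43

Point mass: I_cm = 0; centre at d = 0.65 m, so the parallel axis theorem gives I = 0 + (5.6)(0.65)² = 2.366 kg m^2.
Thin ring: I_cm = MR² = (2.7)(0.091)² = 0.022359 kg m^2; centre at d = 0.41 m, so the parallel axis theorem gives I = 0.022359 + (2.7)(0.41)² = 0.47623 kg m^2.
Rectangular plate: I_cm = (1/12)Mb² = (1/12)(3.6)(0.26)² = 0.02028 kg m^2; centre at d = 0.66 m, so the parallel axis theorem gives I = 0.02028 + (3.6)(0.66)² = 1.5884 kg m^2.
Total I = 2.366 + 0.47623 + 1.5884 = 4.4307 kg m^2.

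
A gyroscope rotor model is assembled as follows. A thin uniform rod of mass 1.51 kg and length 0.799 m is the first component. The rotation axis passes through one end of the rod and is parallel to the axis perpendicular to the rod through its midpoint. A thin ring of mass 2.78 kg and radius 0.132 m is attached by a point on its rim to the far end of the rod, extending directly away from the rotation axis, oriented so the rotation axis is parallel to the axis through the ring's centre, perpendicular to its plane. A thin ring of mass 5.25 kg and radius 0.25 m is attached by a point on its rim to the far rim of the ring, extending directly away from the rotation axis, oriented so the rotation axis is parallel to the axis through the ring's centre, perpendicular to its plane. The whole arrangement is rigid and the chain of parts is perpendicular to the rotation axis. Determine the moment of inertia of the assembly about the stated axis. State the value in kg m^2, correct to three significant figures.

12.2

Thin rod: I_cm = (1/12)ML² = (1/12)(1.51)(0.799)² = 0.080332 kg m^2; centre at d = 0.3995 m, so I = I_cm + Md² gives I = 0.080332 + (1.51)(0.3995)² = 0.32133 kg m^2.
Thin ring: I_cm = MR² = (2.78)(0.132)² = 0.048439 kg m^2; centre at d = 0.3995 + 0.3995 + 0.132 = 0.931 m, so I = I_cm + Md² gives I = 0.048439 + (2.78)(0.931)² = 2.458 kg m^2.
Thin ring: I_cm = MR² = (5.25)(0.25)² = 0.32812 kg m^2; centre at d = 0.3995 + 0.3995 + 0.132 + 0.132 + 0.25 = 1.313 m, so I = I_cm + Md² gives I = 0.32812 + (5.25)(1.313)² = 9.379 kg m^2.
Total I = 0.32133 + 2.458 + 9.379 = 12.158 kg m^2.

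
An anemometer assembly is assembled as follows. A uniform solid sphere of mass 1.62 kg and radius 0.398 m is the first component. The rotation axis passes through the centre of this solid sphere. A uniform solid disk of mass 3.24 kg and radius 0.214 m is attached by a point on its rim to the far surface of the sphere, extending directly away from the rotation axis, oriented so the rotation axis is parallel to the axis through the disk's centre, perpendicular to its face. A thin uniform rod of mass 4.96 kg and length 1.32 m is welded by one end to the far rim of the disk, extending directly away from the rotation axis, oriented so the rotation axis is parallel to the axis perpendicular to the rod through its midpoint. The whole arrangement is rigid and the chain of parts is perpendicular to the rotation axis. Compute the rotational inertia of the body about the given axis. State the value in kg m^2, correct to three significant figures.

13.1

Solid sphere: I_cm = (2/5)MR² = (2/5)(1.62)(0.398)² = 0.10265 kg m^2; axis through the centre, so I = 0.10265 kg m^2.
Solid disk: I_cm = (1/2)MR² = (1/2)(3.24)(0.214)² = 0.07419 kg m^2; centre at d = 0.398 + 0.214 = 0.612 m, so I = I_cm + Md² gives I = 0.07419 + (3.24)(0.612)² = 1.2877 kg m^2.
Thin rod: I_cm = (1/12)ML² = (1/12)(4.96)(1.32)² = 0.72019 kg m^2; centre at d = 0.398 + 0.214 + 0.214 + 0.66 = 1.486 m, so I = I_cm + Md² gives I = 0.72019 + (4.96)(1.486)² = 11.673 kg m^2.
Total I = 0.10265 + 1.2877 + 11.673 = 13.063 kg m^2.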